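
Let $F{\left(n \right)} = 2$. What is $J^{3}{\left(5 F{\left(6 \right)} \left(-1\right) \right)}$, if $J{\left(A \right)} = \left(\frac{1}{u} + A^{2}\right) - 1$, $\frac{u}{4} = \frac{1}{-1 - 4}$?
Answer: $\frac{59776471}{64} \approx 9.3401 \cdot 10^{5}$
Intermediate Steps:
$u = - \frac{4}{5}$ ($u = \frac{4}{-1 - 4} = \frac{4}{-5} = 4 \left(- \frac{1}{5}\right) = - \frac{4}{5} \approx -0.8$)
$J{\left(A \right)} = - \frac{9}{4} + A^{2}$ ($J{\left(A \right)} = \left(\frac{1}{- \frac{4}{5}} + A^{2}\right) - 1 = \left(- \frac{5}{4} + A^{2}\right) - 1 = - \frac{9}{4} + A^{2}$)
$J^{3}{\left(5 F{\left(6 \right)} \left(-1\right) \right)} = \left(- \frac{9}{4} + \left(5 \cdot 2 \left(-1\right)\right)^{2}\right)^{3} = \left(- \frac{9}{4} + \left(10 \left(-1\right)\right)^{2}\right)^{3} = \left(- \frac{9}{4} + \left(-10\right)^{2}\right)^{3} = \left(- \frac{9}{4} + 100\right)^{3} = \left(\frac{391}{4}\right)^{3} = \frac{59776471}{64}$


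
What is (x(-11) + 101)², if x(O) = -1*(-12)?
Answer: 12769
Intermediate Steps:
x(O) = 12
(x(-11) + 101)² = (12 + 101)² = 113² = 12769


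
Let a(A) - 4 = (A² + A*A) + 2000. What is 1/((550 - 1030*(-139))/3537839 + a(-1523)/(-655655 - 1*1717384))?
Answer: -8395429922721/16078276979938 ≈ -0.52216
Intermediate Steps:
a(A) = 2004 + 2*A² (a(A) = 4 + ((A² + A*A) + 2000) = 4 + ((A² + A²) + 2000) = 4 + (2*A² + 2000) = 4 + (2000 + 2*A²) = 2004 + 2*A²)
1/((550 - 1030*(-139))/3537839 + a(-1523)/(-655655 - 1*1717384)) = 1/((550 - 1030*(-139))/3537839 + (2004 + 2*(-1523)²)/(-655655 - 1*1717384)) = 1/((550 + 143170)*(1/3537839) + (2004 + 2*2319529)/(-655655 - 1717384)) = 1/(143720*(1/3537839) + (2004 + 4639058)/(-2373039)) = 1/(143720/3537839 + 4641062*(-1/2373039)) = 1/(143720/3537839 - 4641062/2373039) = 1/(-16078276979938/8395429922721) = -8395429922721/16078276979938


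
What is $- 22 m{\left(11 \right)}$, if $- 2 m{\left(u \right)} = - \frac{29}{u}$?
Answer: $-29$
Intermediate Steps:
$m{\left(u \right)} = \frac{29}{2 u}$ ($m{\left(u \right)} = - \frac{\left(-29\right) \frac{1}{u}}{2} = \frac{29}{2 u}$)
$- 22 m{\left(11 \right)} = - 22 \frac{29}{2 \cdot 11} = - 22 \cdot \frac{29}{2} \cdot \frac{1}{11} = \left(-22\right) \frac{29}{22} = -29$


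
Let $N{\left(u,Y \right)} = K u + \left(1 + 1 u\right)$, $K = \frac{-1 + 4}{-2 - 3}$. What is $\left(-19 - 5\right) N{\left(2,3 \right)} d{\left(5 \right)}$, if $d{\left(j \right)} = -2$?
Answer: $\frac{432}{5} \approx 86.4$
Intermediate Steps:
$K = - \frac{3}{5}$ ($K = \frac{3}{-5} = 3 \left(- \frac{1}{5}\right) = - \frac{3}{5} \approx -0.6$)
$N{\left(u,Y \right)} = 1 + \frac{2 u}{5}$ ($N{\left(u,Y \right)} = - \frac{3 u}{5} + \left(1 + 1 u\right) = - \frac{3 u}{5} + \left(1 + u\right) = 1 + \frac{2 u}{5}$)
$\left(-19 - 5\right) N{\left(2,3 \right)} d{\left(5 \right)} = \left(-19 - 5\right) \left(1 + \frac{2}{5} \cdot 2\right) \left(-2\right) = \left(-19 - 5\right) \left(1 + \frac{4}{5}\right) \left(-2\right) = \left(-24\right) \frac{9}{5} \left(-2\right) = \left(- \frac{216}{5}\right) \left(-2\right) = \frac{432}{5}$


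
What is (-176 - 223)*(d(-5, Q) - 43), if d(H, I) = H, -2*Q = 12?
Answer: 19152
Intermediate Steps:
Q = -6 (Q = -½*12 = -6)
(-176 - 223)*(d(-5, Q) - 43) = (-176 - 223)*(-5 - 43) = -399*(-48) = 19152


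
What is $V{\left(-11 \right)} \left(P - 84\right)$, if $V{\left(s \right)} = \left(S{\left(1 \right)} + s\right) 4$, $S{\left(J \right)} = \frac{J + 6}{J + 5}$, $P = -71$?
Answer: $\frac{18290}{3} \approx 6096.7$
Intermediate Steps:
$S{\left(J \right)} = \frac{6 + J}{5 + J}$
$V{\left(s \right)} = \frac{14}{3} + 4 s$ ($V{\left(s \right)} = \left(\frac{6 + 1}{5 + 1} + s\right) 4 = \left(\frac{1}{6} \cdot 7 + s\right) 4 = \left(\frac{7}{6} + s\right) 4 = \frac{14}{3} + 4 s$)
$V{\left(-11 \right)} \left(P - 84\right) = \left(\frac{14}{3} + 4 \left(-11\right)\right) \left(-71 - 84\right) = \left(\frac{14}{3} - 44\right) \left(-155\right) = \left(- \frac{118}{3}\right) \left(-155\right) = \frac{18290}{3}$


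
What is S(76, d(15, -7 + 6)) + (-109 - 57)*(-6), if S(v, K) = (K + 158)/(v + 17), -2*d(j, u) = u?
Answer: 185573/186 ≈ 997.70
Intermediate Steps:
d(j, u) = -u/2
S(v, K) = (158 + K)/(17 + v)
S(76, d(15, -7 + 6)) + (-109 - 57)*(-6) = (158 - (-7 + 6)/2)/(17 + 76) + (-109 - 57)*(-6) = (158 - 1/2*(-1))/93 - 166*(-6) = (158 + 1/2)/93 + 996 = (1/93)*(317/2) + 996 = 317/186 + 996 = 185573/186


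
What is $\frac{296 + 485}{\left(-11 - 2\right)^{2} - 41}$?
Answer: $\frac{781}{128} \approx 6.1016$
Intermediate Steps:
$\frac{296 + 485}{\left(-11 - 2\right)^{2} - 41} = \frac{781}{\left(-13\right)^{2} - 41} = \frac{781}{169 - 41} = \frac{781}{128}$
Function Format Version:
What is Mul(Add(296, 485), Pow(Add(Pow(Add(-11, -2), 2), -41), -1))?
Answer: Rational(781, 128) ≈ 6.1016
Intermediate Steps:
Mul(Add(296, 485), Pow(Add(Pow(Add(-11, -2), 2), -41), -1)) = Mul(781, Pow(Add(Pow(-13, 2), -41), -1)) = Mul(781, Pow(Add(169, -41), -1)) = Mul(781, Pow(128, -1)) = Mul(781, Rational(1, 128)) = Rational(781, 128)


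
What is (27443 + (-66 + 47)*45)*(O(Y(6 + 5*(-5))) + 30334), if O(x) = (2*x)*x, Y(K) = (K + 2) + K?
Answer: 875436488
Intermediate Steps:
Y(K) = 2 + 2*K (Y(K) = (2 + K) + K = 2 + 2*K)
O(x) = 2*x²
(27443 + (-66 + 47)*45)*(O(Y(6 + 5*(-5))) + 30334) = (27443 + (-66 + 47)*45)*(2*(2 + 2*(6 + 5*(-5)))² + 30334) = (27443 - 19*45)*(2*(2 + 2*(6 - 25))² + 30334) = (27443 - 855)*(2*(2 + 2*(-19))² + 30334) = 26588*(2*(2 - 38)² + 30334) = 26588*(2*(-36)² + 30334) = 26588*(2*1296 + 30334) = 26588*(2592 + 30334) = 26588*32926 = 875436488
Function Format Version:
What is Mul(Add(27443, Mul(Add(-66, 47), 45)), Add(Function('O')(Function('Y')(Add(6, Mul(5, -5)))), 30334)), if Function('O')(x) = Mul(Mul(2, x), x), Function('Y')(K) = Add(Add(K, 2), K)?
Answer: 875436488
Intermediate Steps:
Function('Y')(K) = Add(2, Mul(2, K)) (Function('Y')(K) = Add(Add(2, K), K) = Add(2, Mul(2, K)))
Function('O')(x) = Mul(2, Pow(x, 2))
Mul(Add(27443, Mul(Add(-66, 47), 45)), Add(Function('O')(Function('Y')(Add(6, Mul(5, -5)))), 30334)) = Mul(Add(27443, Mul(Add(-66, 47), 45)), Add(Mul(2, Pow(Add(2, Mul(2, Add(6, Mul(5, -5)))), 2)), 30334)) = Mul(Add(27443, Mul(-19, 45)), Add(Mul(2, Pow(Add(2, Mul(2, Add(6, -25))), 2)), 30334)) = Mul(Add(27443, -855), Add(Mul(2, Pow(Add(2, Mul(2, -19)), 2)), 30334)) = Mul(26588, Add(Mul(2, Pow(Add(2, -38), 2)), 30334)) = Mul(26588, Add(Mul(2, Pow(-36, 2)), 30334)) = Mul(26588, Add(Mul(2, 1296), 30334)) = Mul(26588, Add(2592, 30334)) = Mul(26588, 32926) = 875436488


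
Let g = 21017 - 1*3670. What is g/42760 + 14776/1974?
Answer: 333032369/42204120 ≈ 7.8910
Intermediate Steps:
g = 17347 (g = 21017 - 3670 = 17347)
g/42760 + 14776/1974 = 17347/42760 + 14776/1974 = 17347*(1/42760) + 14776*(1/1974) = 17347/42760 + 7388/987 = 333032369/42204120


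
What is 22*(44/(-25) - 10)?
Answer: -6468/25 ≈ -258.72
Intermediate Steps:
22*(44/(-25) - 10) = 22*(44*(-1/25) - 10) = 22*(-44/25 - 10) = 22*(-294/25) = -6468/25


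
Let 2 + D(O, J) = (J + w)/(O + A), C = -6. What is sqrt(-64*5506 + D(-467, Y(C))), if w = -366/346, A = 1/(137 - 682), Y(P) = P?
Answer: I*sqrt(170797307725634603451)/22015634 ≈ 593.62*I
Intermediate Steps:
A = -1/545 (A = 1/(-545) = -1/545 ≈ -0.0018349)
w = -183/173 (w = -366*1/346 = -183/173 ≈ -1.0578)
D(O, J) = -2 + (-183/173 + J)/(-1/545 + O) (D(O, J) = -2 + (J - 183/173)/(O - 1/545) = -2 + (-183/173 + J)/(-1/545 + O))
sqrt(-64*5506 + D(-467, Y(C))) = sqrt(-64*5506 + (-99389 - 188570*(-467) + 94285*(-6))/(173*(-1 + 545*(-467)))) = sqrt(-352384 + (-99389 + 88062190 - 565710)/(173*(-1 - 254515))) = sqrt(-352384 + (1/173)*87397091/(-254516)) = sqrt(-352384 + (1/173)*(-1/254516)*87397091) = sqrt(-352384 - 87397091/44031268) = sqrt(-15516001740003/44031268) = I*sqrt(170797307725634603451)/22015634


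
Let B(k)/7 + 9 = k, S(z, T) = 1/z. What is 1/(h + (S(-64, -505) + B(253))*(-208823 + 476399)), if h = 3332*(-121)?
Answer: 8/3652899641 ≈ 2.1900e-9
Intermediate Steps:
B(k) = -63 + 7*k
h = -403172
1/(h + (S(-64, -505) + B(253))*(-208823 + 476399)) = 1/(-403172 + (1/(-64) + (-63 + 7*253))*(-208823 + 476399)) = 1/(-403172 + (-1/64 + (-63 + 1771))*267576) = 1/(-403172 + (-1/64 + 1708)*267576) = 1/(-403172 + (109311/64)*267576) = 1/(-403172 + 3656125017/8) = 1/(3652899641/8) = 8/3652899641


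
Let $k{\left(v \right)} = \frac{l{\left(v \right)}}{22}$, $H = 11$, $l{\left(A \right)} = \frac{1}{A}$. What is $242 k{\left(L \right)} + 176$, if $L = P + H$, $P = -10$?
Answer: $187$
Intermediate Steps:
$L = 1$ ($L = -10 + 11 = 1$)
$k{\left(v \right)} = \frac{1}{22 v}$ ($k{\left(v \right)} = \frac{1}{v 22} = \frac{1}{v} \frac{1}{22} = \frac{1}{22 v}$)
$242 k{\left(L \right)} + 176 = 242 \frac{1}{22 \cdot 1} + 176 = 242 \cdot \frac{1}{22} \cdot 1 + 176 = 242 \cdot \frac{1}{22} + 176 = 11 + 176 = 187$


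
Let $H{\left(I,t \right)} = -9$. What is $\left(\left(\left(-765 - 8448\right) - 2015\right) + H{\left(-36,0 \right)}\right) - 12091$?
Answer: $-23328$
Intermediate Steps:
$\left(\left(\left(-765 - 8448\right) - 2015\right) + H{\left(-36,0 \right)}\right) - 12091 = \left(\left(\left(-765 - 8448\right) - 2015\right) - 9\right) - 12091 = \left(\left(-9213 - 2015\right) - 9\right) - 12091 = \left(-11228 - 9\right) - 12091 = -11237 - 12091 = -23328$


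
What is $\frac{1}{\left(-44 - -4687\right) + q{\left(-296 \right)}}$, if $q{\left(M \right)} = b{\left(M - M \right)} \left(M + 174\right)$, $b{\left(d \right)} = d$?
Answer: $\frac{1}{4643} \approx 0.00021538$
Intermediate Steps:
$q{\left(M \right)} = 0$ ($q{\left(M \right)} = \left(M - M\right) \left(M + 174\right) = 0 \left(174 + M\right) = 0$)
$\frac{1}{\left(-44 - -4687\right) + q{\left(-296 \right)}} = \frac{1}{\left(-44 - -4687\right) + 0} = \frac{1}{\left(-44 + 4687\right) + 0} = \frac{1}{4643 + 0} = \frac{1}{4643}$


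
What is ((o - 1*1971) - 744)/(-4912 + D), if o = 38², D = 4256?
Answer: 31/16 ≈ 1.9375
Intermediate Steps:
o = 1444
((o - 1*1971) - 744)/(-4912 + D) = ((1444 - 1*1971) - 744)/(-4912 + 4256) = ((1444 - 1971) - 744)/(-656) = (-527 - 744)*(-1/656) = -1271*(-1/656) = 31/16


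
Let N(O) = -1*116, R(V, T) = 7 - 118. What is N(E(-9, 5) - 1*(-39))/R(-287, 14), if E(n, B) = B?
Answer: 116/111 ≈ 1.0450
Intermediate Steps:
R(V, T) = -111
N(O) = -116
N(E(-9, 5) - 1*(-39))/R(-287, 14) = -116/(-111) = -116*(-1/111) = 116/111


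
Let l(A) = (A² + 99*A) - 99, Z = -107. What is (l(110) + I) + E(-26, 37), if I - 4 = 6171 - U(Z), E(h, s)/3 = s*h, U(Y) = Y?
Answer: 26287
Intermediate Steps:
E(h, s) = 3*h*s (E(h, s) = 3*(s*h) = 3*(h*s) = 3*h*s)
l(A) = -99 + A² + 99*A
I = 6282 (I = 4 + (6171 - 1*(-107)) = 4 + (6171 + 107) = 4 + 6278 = 6282)
(l(110) + I) + E(-26, 37) = ((-99 + 110² + 99*110) + 6282) + 3*(-26)*37 = ((-99 + 12100 + 10890) + 6282) - 2886 = (22891 + 6282) - 2886 = 29173 - 2886 = 26287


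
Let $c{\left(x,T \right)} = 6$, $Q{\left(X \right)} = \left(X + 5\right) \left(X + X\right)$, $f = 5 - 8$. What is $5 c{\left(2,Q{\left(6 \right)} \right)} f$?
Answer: $-90$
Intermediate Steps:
$f = -3$ ($f = 5 - 8 = -3$)
$Q{\left(X \right)} = 2 X \left(5 + X\right)$ ($Q{\left(X \right)} = \left(5 + X\right) 2 X = 2 X \left(5 + X\right)$)
$5 c{\left(2,Q{\left(6 \right)} \right)} f = 5 \cdot 6 \left(-3\right) = 30 \left(-3\right) = -90$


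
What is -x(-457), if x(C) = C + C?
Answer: 914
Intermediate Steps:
x(C) = 2*C
-x(-457) = -2*(-457) = -1*(-914) = 914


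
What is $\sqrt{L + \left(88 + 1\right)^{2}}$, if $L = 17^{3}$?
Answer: $3 \sqrt{1426} \approx 113.29$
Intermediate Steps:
$L = 4913$
$\sqrt{L + \left(88 + 1\right)^{2}} = \sqrt{4913 + \left(88 + 1\right)^{2}} = \sqrt{4913 + 89^{2}} = \sqrt{4913 + 7921} = \sqrt{12834} = 3 \sqrt{1426}$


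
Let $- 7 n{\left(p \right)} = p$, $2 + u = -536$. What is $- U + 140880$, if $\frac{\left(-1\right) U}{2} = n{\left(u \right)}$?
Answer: $\frac{987236}{7} \approx 1.4103 \cdot 10^{5}$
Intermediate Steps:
$u = -538$ ($u = -2 - 536 = -538$)
$n{\left(p \right)} = - \frac{p}{7}$
$U = - \frac{1076}{7}$ ($U = - 2 \left(\left(- \frac{1}{7}\right) \left(-538\right)\right) = \left(-2\right) \frac{538}{7} = - \frac{1076}{7} \approx -153.71$)
$- U + 140880 = \left(-1\right) \left(- \frac{1076}{7}\right) + 140880 = \frac{1076}{7} + 140880 = \frac{987236}{7}$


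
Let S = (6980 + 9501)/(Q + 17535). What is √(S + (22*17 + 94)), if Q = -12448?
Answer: √12194541139/5087 ≈ 21.708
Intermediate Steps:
S = 16481/5087 (S = (6980 + 9501)/(-12448 + 17535) = 16481/5087 ≈ 3.2398)
√(S + (22*17 + 94)) = √(16481/5087 + (22*17 + 94)) = √(16481/5087 + (374 + 94)) = √(16481/5087 + 468) = √(2397197/5087) = √12194541139/5087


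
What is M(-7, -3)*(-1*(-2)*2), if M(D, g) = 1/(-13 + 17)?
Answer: 1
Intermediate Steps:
M(D, g) = 1/4
M(-7, -3)*(-1*(-2)*2) = (-1*(-2)*2)/4 = (2*2)/4 = (1/4)*4 = 1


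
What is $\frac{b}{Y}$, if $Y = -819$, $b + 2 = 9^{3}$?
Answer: $- \frac{727}{819} \approx -0.88767$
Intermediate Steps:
$b = 727$ ($b = -2 + 9^{3} = -2 + 729 = 727$)
$\frac{b}{Y} = \frac{727}{-819} = 727 \left(- \frac{1}{819}\right) = - \frac{727}{819}$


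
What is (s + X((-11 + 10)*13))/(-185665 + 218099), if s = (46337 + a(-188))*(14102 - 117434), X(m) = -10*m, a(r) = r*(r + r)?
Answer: -6046213585/16217 ≈ -3.7283e+5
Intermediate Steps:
a(r) = 2*r**2 (a(r) = r*(2*r) = 2*r**2)
s = -12092427300 (s = (46337 + 2*(-188)**2)*(14102 - 117434) = (46337 + 2*35344)*(-103332) = (46337 + 70688)*(-103332) = 117025*(-103332) = -12092427300)
(s + X((-11 + 10)*13))/(-185665 + 218099) = (-12092427300 - 10*(-11 + 10)*13)/(-185665 + 218099) = (-12092427300 - (-10)*13)/32434 = (-12092427300 - 10*(-13))*(1/32434) = (-12092427300 + 130)*(1/32434) = -12092427170*1/32434 = -6046213585/16217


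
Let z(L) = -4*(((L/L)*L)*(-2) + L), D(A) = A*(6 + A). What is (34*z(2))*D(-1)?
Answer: -1360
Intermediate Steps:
z(L) = 4*L (z(L) = -4*((1*L)*(-2) + L) = -4*(L*(-2) + L) = -4*(-2*L + L) = -(-4)*L = 4*L)
(34*z(2))*D(-1) = (34*(4*2))*(-(6 - 1)) = (34*8)*(-1*5) = 272*(-5) = -1360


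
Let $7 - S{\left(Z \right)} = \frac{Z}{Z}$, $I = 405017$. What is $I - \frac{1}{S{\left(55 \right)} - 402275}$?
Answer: $\frac{162925783574}{402269} \approx 4.0502 \cdot 10^{5}$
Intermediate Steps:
$S{\left(Z \right)} = 6$ ($S{\left(Z \right)} = 7 - \frac{Z}{Z} = 7 - 1 = 6$)
$I - \frac{1}{S{\left(55 \right)} - 402275} = 405017 - \frac{1}{6 - 402275} = 405017 - \frac{1}{-402269} = 405017 - - \frac{1}{402269} = 405017 + \frac{1}{402269} = \frac{162925783574}{402269}$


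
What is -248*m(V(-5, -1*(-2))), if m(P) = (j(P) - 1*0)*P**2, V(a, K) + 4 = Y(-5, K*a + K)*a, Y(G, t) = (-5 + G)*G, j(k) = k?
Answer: 4063991872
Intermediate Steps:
Y(G, t) = G*(-5 + G)
V(a, K) = -4 + 50*a (V(a, K) = -4 + (-5*(-5 - 5))*a = -4 + (-5*(-10))*a = -4 + 50*a)
m(P) = P**3 (m(P) = (P - 1*0)*P**2 = (P + 0)*P**2 = P*P**2 = P**3)
-248*m(V(-5, -1*(-2))) = -248*(-4 + 50*(-5))**3 = -248*(-4 - 250)**3 = -248*(-254)**3 = -248*(-16387064) = 4063991872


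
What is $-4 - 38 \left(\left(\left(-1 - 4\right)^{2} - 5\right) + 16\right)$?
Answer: $-1372$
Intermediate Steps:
$-4 - 38 \left(\left(\left(-1 - 4\right)^{2} - 5\right) + 16\right) = -4 - 38 \left(\left(\left(-5\right)^{2} - 5\right) + 16\right) = -4 - 38 \left(\left(25 - 5\right) + 16\right) = -4 - 38 \left(20 + 16\right) = -4 - 1368 = -1372$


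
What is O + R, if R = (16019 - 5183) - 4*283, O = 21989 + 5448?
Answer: 37141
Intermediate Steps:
O = 27437
R = 9704 (R = 10836 - 1132 = 9704)
O + R = 27437 + 9704 = 37141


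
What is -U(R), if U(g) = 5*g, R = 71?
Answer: -355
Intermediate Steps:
-U(R) = -5*71 = -1*355 = -355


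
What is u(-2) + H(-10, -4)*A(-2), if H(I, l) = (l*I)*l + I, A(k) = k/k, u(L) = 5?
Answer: -165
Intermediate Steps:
A(k) = 1
H(I, l) = I + I*l² (H(I, l) = (I*l)*l + I = I*l² + I = I + I*l²)
u(-2) + H(-10, -4)*A(-2) = 5 - 10*(1 + (-4)²)*1 = 5 - 10*(1 + 16)*1 = 5 - 10*17*1 = 5 - 170*1 = 5 - 170 = -165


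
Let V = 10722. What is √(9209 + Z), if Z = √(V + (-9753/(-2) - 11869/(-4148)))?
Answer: √(39612292484 + 14518*√1369569011)/2074 ≈ 96.612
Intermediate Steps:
Z = 7*√1369569011/2074 (Z = √(10722 + (-9753/(-2) - 11869/(-4148))) = √(10722 + (-9753*(-½) - 11869*(-1/4148))) = √(10722 + (9753/2 + 11869/4148)) = √(10722 + 20239591/4148) = √(64714447/4148) = 7*√1369569011/2074 ≈ 124.91)
√(9209 + Z) = √(9209 + 7*√1369569011/2074)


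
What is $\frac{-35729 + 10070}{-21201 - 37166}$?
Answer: $\frac{25659}{58367} \approx 0.43961$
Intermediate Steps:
$\frac{-35729 + 10070}{-21201 - 37166} = - \frac{25659}{-58367} = \left(-25659\right) \left(- \frac{1}{58367}\right) = \frac{25659}{58367}$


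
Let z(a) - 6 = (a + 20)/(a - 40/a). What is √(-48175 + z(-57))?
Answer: 2*I*√124005557077/3209 ≈ 219.47*I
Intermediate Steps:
z(a) = 6 + (20 + a)/(a - 40/a) (z(a) = 6 + (a + 20)/(a - 40/a) = 6 + (20 + a)/(a - 40/a))
√(-48175 + z(-57)) = √(-48175 + (-240 + 7*(-57)² + 20*(-57))/(-40 + (-57)²)) = √(-48175 + (-240 + 7*3249 - 1140)/(-40 + 3249)) = √(-48175 + (-240 + 22743 - 1140)/3209) = √(-48175 + (1/3209)*21363) = √(-48175 + 21363/3209) = √(-154572212/3209) = 2*I*√124005557077/3209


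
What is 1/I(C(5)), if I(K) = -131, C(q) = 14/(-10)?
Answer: -1/131 ≈ -0.0076336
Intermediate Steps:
C(q) = -7/5 (C(q) = 14*(-⅒) = -7/5)
1/I(C(5)) = 1/(-131) = -1/131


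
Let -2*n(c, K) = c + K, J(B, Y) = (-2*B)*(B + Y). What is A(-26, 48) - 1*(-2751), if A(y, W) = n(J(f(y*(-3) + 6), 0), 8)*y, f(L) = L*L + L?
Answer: -1325466745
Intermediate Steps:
f(L) = L + L² (f(L) = L² + L = L + L²)
J(B, Y) = -2*B*(B + Y)
n(c, K) = -K/2 - c/2 (n(c, K) = -(c + K)/2 = -(K + c)/2 = -K/2 - c/2)
A(y, W) = y*(-4 + (6 - 3*y)²*(7 - 3*y)²) (A(y, W) = (-½*8 - (-1)*(y*(-3) + 6)*(1 + (y*(-3) + 6))*((y*(-3) + 6)*(1 + (y*(-3) + 6)) + 0))*y = (-4 - (-1)*(-3*y + 6)*(1 + (-3*y + 6))*((-3*y + 6)*(1 + (-3*y + 6)) + 0))*y = (-4 - (-1)*(6 - 3*y)*(1 + (6 - 3*y))*((6 - 3*y)*(1 + (6 - 3*y)) + 0))*y = (-4 - (-1)*(6 - 3*y)*(7 - 3*y)*((6 - 3*y)*(7 - 3*y) + 0))*y = (-4 - (-1)*(6 - 3*y)*(7 - 3*y)*(6 - 3*y)*(7 - 3*y))*y = (-4 - (-1)*(6 - 3*y)²*(7 - 3*y)²)*y = (-4 + (6 - 3*y)²*(7 - 3*y)²)*y = y*(-4 + (6 - 3*y)²*(7 - 3*y)²))
A(-26, 48) - 1*(-2751) = -26*(-4 + 9*(-7 + 3*(-26))²*(-2 - 26)²) - 1*(-2751) = -26*(-4 + 9*(-7 - 78)²*(-28)²) + 2751 = -26*(-4 + 9*(-85)²*784) + 2751 = -26*(-4 + 9*7225*784) + 2751 = -26*(-4 + 50979600) + 2751 = -26*50979596 + 2751 = -1325469496 + 2751 = -1325466745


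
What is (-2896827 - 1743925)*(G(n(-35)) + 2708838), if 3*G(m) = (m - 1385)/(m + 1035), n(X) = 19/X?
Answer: -682720790267338640/54309 ≈ -1.2571e+13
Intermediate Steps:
G(m) = (-1385 + m)/(3*(1035 + m)) (G(m) = ((m - 1385)/(m + 1035))/3 = ((-1385 + m)/(1035 + m))/3 = (-1385 + m)/(3*(1035 + m)))
(-2896827 - 1743925)*(G(n(-35)) + 2708838) = (-2896827 - 1743925)*((-1385 + 19/(-35))/(3*(1035 + 19/(-35))) + 2708838) = -4640752*((-1385 + 19*(-1/35))/(3*(1035 + 19*(-1/35))) + 2708838) = -4640752*((-1385 - 19/35)/(3*(1035 - 19/35)) + 2708838) = -4640752*((⅓)*(-48494/35)/(36206/35) + 2708838) = -4640752*((⅓)*(35/36206)*(-48494/35) + 2708838) = -4640752*(-24247/54309 + 2708838) = -4640752*147114258695/54309 = -682720790267338640/54309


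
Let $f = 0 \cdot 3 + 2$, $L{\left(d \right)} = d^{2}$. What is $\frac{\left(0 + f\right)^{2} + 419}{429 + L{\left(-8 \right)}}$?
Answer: $\frac{423}{493} \approx 0.85801$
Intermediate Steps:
$f = 2$ ($f = 0 + 2 = 2$)
$\frac{\left(0 + f\right)^{2} + 419}{429 + L{\left(-8 \right)}} = \frac{\left(0 + 2\right)^{2} + 419}{429 + \left(-8\right)^{2}} = \frac{2^{2} + 419}{429 + 64} = \frac{4 + 419}{493} = 423 \cdot \frac{1}{493} = \frac{423}{493}$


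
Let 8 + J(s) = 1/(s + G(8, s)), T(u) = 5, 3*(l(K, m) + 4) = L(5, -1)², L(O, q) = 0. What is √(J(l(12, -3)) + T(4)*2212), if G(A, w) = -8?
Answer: √397869/6 ≈ 105.13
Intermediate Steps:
l(K, m) = -4 (l(K, m) = -4 + (⅓)*0² = -4 + (⅓)*0 = -4 + 0 = -4)
J(s) = -8 + 1/(-8 + s) (J(s) = -8 + 1/(s - 8) = -8 + 1/(-8 + s))
√(J(l(12, -3)) + T(4)*2212) = √((65 - 8*(-4))/(-8 - 4) + 5*2212) = √((65 + 32)/(-12) + 11060) = √(-1/12*97 + 11060) = √(-97/12 + 11060) = √(132623/12) = √397869/6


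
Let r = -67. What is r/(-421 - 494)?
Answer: 67/915 ≈ 0.073224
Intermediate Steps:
r/(-421 - 494) = -67/(-421 - 494) = -67/(-915) = -1/915*(-67) = 67/915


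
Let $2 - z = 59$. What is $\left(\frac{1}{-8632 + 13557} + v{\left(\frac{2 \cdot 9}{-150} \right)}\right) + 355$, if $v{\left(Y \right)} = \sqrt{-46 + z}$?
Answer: $\frac{1748376}{4925} + i \sqrt{103} \approx 355.0 + 10.149 i$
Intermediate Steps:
$z = -57$ ($z = 2 - 59 = -57$)
$v{\left(Y \right)} = i \sqrt{103}$ ($v{\left(Y \right)} = \sqrt{-46 - 57} = \sqrt{-103} = i \sqrt{103}$)
$\left(\frac{1}{-8632 + 13557} + v{\left(\frac{2 \cdot 9}{-150} \right)}\right) + 355 = \left(\frac{1}{-8632 + 13557} + i \sqrt{103}\right) + 355 = \left(\frac{1}{4925} + i \sqrt{103}\right) + 355 = \frac{1748376}{4925} + i \sqrt{103}$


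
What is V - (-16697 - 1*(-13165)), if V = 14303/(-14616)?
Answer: 51609409/14616 ≈ 3531.0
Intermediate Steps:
V = -14303/14616 (V = 14303*(-1/14616) = -14303/14616 ≈ -0.97859)
V - (-16697 - 1*(-13165)) = -14303/14616 - (-16697 - 1*(-13165)) = -14303/14616 - (-16697 + 13165) = -14303/14616 - 1*(-3532) = -14303/14616 + 3532 = 51609409/14616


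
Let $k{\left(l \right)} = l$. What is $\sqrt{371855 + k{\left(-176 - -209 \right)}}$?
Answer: $4 \sqrt{23243} \approx 609.83$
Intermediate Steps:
$\sqrt{371855 + k{\left(-176 - -209 \right)}} = \sqrt{371855 - -33} = \sqrt{371855 + \left(-176 + 209\right)} = \sqrt{371855 + 33} = \sqrt{371888} = 4 \sqrt{23243}$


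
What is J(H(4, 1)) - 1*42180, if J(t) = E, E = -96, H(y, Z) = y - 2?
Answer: -42276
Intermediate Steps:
H(y, Z) = -2 + y
J(t) = -96
J(H(4, 1)) - 1*42180 = -96 - 1*42180 = -96 - 42180 = -42276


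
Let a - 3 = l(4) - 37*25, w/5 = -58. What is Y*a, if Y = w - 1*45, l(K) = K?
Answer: 307530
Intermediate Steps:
w = -290 (w = 5*(-58) = -290)
Y = -335 (Y = -290 - 1*45 = -290 - 45 = -335)
a = -918 (a = 3 + (4 - 37*25) = 3 + (4 - 925) = 3 - 921 = -918)
Y*a = -335*(-918) = 307530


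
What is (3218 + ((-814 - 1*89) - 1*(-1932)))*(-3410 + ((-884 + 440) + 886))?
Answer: -12605096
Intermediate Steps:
(3218 + ((-814 - 1*89) - 1*(-1932)))*(-3410 + ((-884 + 440) + 886)) = (3218 + ((-814 - 89) + 1932))*(-3410 + (-444 + 886)) = (3218 + (-903 + 1932))*(-3410 + 442) = (3218 + 1029)*(-2968) = 4247*(-2968) = -12605096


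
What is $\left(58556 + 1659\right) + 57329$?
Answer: $117544$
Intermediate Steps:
$\left(58556 + 1659\right) + 57329 = 60215 + 57329 = 117544$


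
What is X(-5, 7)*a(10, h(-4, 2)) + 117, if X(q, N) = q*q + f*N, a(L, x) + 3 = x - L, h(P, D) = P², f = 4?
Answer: 276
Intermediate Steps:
a(L, x) = -3 + x - L (a(L, x) = -3 + (x - L) = -3 + x - L)
X(q, N) = q² + 4*N (X(q, N) = q*q + 4*N = q² + 4*N)
X(-5, 7)*a(10, h(-4, 2)) + 117 = ((-5)² + 4*7)*(-3 + (-4)² - 1*10) + 117 = (25 + 28)*(-3 + 16 - 10) + 117 = 53*3 + 117 = 159 + 117 = 276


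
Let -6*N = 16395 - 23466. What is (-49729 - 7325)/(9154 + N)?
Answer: -114108/20665 ≈ -5.5218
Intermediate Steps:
N = 2357/2 (N = -(16395 - 23466)/6 = -⅙*(-7071) = 2357/2 ≈ 1178.5)
(-49729 - 7325)/(9154 + N) = (-49729 - 7325)/(9154 + 2357/2) = -57054/20665/2 = -57054*2/20665 = -114108/20665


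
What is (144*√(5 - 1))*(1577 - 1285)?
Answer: 84096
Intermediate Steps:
(144*√(5 - 1))*(1577 - 1285) = (144*√4)*292 = (144*2)*292 = 288*292 = 84096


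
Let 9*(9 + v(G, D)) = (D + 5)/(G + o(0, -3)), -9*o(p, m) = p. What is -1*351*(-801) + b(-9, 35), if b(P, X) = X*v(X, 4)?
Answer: 280837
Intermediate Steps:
o(p, m) = -p/9
v(G, D) = -9 + (5 + D)/(9*G) (v(G, D) = -9 + ((D + 5)/(G - ⅑*0))/9 = -9 + ((5 + D)/(G + 0))/9 = -9 + ((5 + D)/G)/9 = -9 + (5 + D)/(9*G))
b(P, X) = 1 - 9*X (b(P, X) = X*((5 + 4 - 81*X)/(9*X)) = X*((9 - 81*X)/(9*X)) = 1 - 9*X)
-1*351*(-801) + b(-9, 35) = -1*351*(-801) + (1 - 9*35) = -351*(-801) + (1 - 315) = 281151 - 314 = 280837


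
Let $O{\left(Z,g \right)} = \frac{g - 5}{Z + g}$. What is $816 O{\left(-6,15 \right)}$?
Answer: $\frac{2720}{3} \approx 906.67$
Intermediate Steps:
$O{\left(Z,g \right)} = \frac{-5 + g}{Z + g}$
$816 O{\left(-6,15 \right)} = 816 \frac{-5 + 15}{-6 + 15} = 816 \cdot \frac{1}{9} \cdot 10 = 816 \cdot \frac{10}{9} = \frac{2720}{3}$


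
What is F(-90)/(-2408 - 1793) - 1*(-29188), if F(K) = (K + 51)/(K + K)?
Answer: 7357127267/252060 ≈ 29188.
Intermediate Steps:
F(K) = (51 + K)/(2*K) (F(K) = (51 + K)/((2*K)) = (51 + K)*(1/(2*K)) = (51 + K)/(2*K))
F(-90)/(-2408 - 1793) - 1*(-29188) = ((½)*(51 - 90)/(-90))/(-2408 - 1793) - 1*(-29188) = ((½)*(-1/90)*(-39))/(-4201) + 29188 = (13/60)*(-1/4201) + 29188 = -13/252060 + 29188 = 7357127267/252060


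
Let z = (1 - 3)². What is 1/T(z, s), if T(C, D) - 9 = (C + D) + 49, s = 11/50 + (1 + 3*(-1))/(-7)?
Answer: 350/21877 ≈ 0.015999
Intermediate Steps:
z = 4 (z = (-2)² = 4)
s = 177/350 (s = 11*(1/50) + (1 - 3)*(-⅐) = 11/50 - 2*(-⅐) = 11/50 + 2/7 = 177/350 ≈ 0.50571)
T(C, D) = 58 + C + D (T(C, D) = 9 + ((C + D) + 49) = 9 + (49 + C + D) = 58 + C + D)
1/T(z, s) = 1/(58 + 4 + 177/350) = 1/(21877/350) = 350/21877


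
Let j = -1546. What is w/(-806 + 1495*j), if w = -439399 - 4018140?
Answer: 4457539/2312076 ≈ 1.9279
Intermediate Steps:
w = -4457539
w/(-806 + 1495*j) = -4457539/(-806 + 1495*(-1546)) = -4457539/(-806 - 2311270) = -4457539/(-2312076) = -4457539*(-1/2312076) = 4457539/2312076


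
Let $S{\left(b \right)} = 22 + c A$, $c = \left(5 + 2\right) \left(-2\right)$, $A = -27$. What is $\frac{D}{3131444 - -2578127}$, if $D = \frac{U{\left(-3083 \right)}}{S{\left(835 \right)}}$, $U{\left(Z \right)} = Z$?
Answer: $- \frac{3083}{2283828400} \approx -1.3499 \cdot 10^{-6}$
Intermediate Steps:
$c = -14$ ($c = 7 \left(-2\right) = -14$)
$S{\left(b \right)} = 400$ ($S{\left(b \right)} = 22 - -378 = 22 + 378 = 400$)
$D = - \frac{3083}{400} \approx -7.7075$
$\frac{D}{3131444 - -2578127} = - \frac{3083}{400 \left(3131444 - -2578127\right)} = - \frac{3083}{400 \left(3131444 + 2578127\right)} = - \frac{3083}{400 \cdot 5709571} = \left(- \frac{3083}{400}\right) \frac{1}{5709571} = - \frac{3083}{2283828400}$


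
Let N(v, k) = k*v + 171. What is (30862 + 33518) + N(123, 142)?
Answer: 82017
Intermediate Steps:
N(v, k) = 171 + k*v
(30862 + 33518) + N(123, 142) = (30862 + 33518) + (171 + 142*123) = 64380 + (171 + 17466) = 64380 + 17637 = 82017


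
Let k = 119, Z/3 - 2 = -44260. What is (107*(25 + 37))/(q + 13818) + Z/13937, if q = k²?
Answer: -517489384/55706189 ≈ -9.2896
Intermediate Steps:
Z = -132774 (Z = 6 + 3*(-44260) = 6 - 132780 = -132774)
q = 14161 (q = 119² = 14161)
(107*(25 + 37))/(q + 13818) + Z/13937 = (107*(25 + 37))/(14161 + 13818) - 132774/13937 = (107*62)/27979 - 132774*1/13937 = 6634*(1/27979) - 132774/13937 = 6634/27979 - 132774/13937 = -517489384/55706189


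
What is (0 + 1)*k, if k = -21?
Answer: -21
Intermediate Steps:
(0 + 1)*k = (0 + 1)*(-21) = 1*(-21) = -21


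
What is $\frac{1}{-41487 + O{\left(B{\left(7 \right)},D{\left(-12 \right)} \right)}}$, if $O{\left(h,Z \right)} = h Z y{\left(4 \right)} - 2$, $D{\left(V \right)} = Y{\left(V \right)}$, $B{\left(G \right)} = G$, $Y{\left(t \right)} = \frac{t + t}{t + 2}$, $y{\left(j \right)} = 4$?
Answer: $- \frac{5}{207109} \approx -2.4142 \cdot 10^{-5}$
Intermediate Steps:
$Y{\left(t \right)} = \frac{2 t}{2 + t}$
$D{\left(V \right)} = \frac{2 V}{2 + V}$
$O{\left(h,Z \right)} = -2 + 4 Z h$ ($O{\left(h,Z \right)} = h Z 4 - 2 = Z h 4 - 2 = 4 Z h - 2 = -2 + 4 Z h$)
$\frac{1}{-41487 + O{\left(B{\left(7 \right)},D{\left(-12 \right)} \right)}} = \frac{1}{-41487 - \left(2 - 4 \cdot 2 \left(-12\right) \frac{1}{2 - 12} \cdot 7\right)} = \frac{1}{-41487 - \left(2 - 4 \cdot 2 \left(-12\right) \frac{1}{-10} \cdot 7\right)} = \frac{1}{-41487 - \left(2 - 4 \cdot 2 \left(-12\right) \left(- \frac{1}{10}\right) 7\right)} = \frac{1}{-41487 - \left(2 - \frac{336}{5}\right)} = \frac{1}{-41487 + \left(-2 + \frac{336}{5}\right)} = \frac{1}{-41487 + \frac{326}{5}} = \frac{1}{- \frac{207109}{5}} = - \frac{5}{207109}$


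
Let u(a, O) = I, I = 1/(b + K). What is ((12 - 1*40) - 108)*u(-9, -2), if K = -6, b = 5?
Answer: 136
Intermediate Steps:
I = -1 (I = 1/(5 - 6) = 1/(-1) = -1)
u(a, O) = -1
((12 - 1*40) - 108)*u(-9, -2) = ((12 - 1*40) - 108)*(-1) = ((12 - 40) - 108)*(-1) = (-28 - 108)*(-1) = -136*(-1) = 136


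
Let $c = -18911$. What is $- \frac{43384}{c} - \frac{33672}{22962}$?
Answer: $\frac{59902036}{72372397} \approx 0.82769$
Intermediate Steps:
$- \frac{43384}{c} - \frac{33672}{22962} = - \frac{43384}{-18911} - \frac{33672}{22962} = \left(-43384\right) \left(- \frac{1}{18911}\right) - \frac{5612}{3827} = \frac{43384}{18911} - \frac{5612}{3827} = \frac{59902036}{72372397}$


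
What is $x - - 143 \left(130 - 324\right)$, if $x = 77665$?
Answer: $49923$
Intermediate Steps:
$x - - 143 \left(130 - 324\right) = 77665 - - 143 \left(130 - 324\right) = 77665 - \left(-143\right) \left(-194\right) = 77665 - 27742 = 49923$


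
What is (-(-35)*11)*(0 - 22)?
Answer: -8470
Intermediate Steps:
(-(-35)*11)*(0 - 22) = -35*(-11)*(-22) = 385*(-22) = -8470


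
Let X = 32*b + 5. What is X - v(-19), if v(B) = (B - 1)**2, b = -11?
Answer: -747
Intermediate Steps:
v(B) = (-1 + B)**2
X = -347 (X = 32*(-11) + 5 = -352 + 5 = -347)
X - v(-19) = -347 - (-1 - 19)**2 = -347 - 1*(-20)**2 = -347 - 1*400 = -347 - 400 = -747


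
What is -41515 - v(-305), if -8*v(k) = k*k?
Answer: -239095/8 ≈ -29887.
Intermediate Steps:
v(k) = -k**2/8 (v(k) = -k*k/8 = -k**2/8)
-41515 - v(-305) = -41515 - (-1)*(-305)**2/8 = -41515 - (-1)*93025/8 = -41515 - 1*(-93025/8) = -41515 + 93025/8 = -239095/8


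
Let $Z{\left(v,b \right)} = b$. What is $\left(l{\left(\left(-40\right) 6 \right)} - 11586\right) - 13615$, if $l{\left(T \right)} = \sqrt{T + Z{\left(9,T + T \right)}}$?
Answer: $-25201 + 12 i \sqrt{5} \approx -25201.0 + 26.833 i$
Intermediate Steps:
$l{\left(T \right)} = \sqrt{3} \sqrt{T}$ ($l{\left(T \right)} = \sqrt{T + \left(T + T\right)} = \sqrt{T + 2 T} = \sqrt{3 T} = \sqrt{3} \sqrt{T}$)
$\left(l{\left(\left(-40\right) 6 \right)} - 11586\right) - 13615 = \left(\sqrt{3} \sqrt{\left(-40\right) 6} - 11586\right) - 13615 = \left(\sqrt{3} \sqrt{-240} - 11586\right) - 13615 = \left(\sqrt{3} \cdot 4 i \sqrt{15} - 11586\right) - 13615 = \left(12 i \sqrt{5} - 11586\right) - 13615 = \left(-11586 + 12 i \sqrt{5}\right) - 13615 = -25201 + 12 i \sqrt{5}$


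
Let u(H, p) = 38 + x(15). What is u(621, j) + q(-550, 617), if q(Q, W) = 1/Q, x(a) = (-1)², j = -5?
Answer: 21449/550 ≈ 38.998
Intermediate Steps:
x(a) = 1
u(H, p) = 39 (u(H, p) = 38 + 1 = 39)
u(621, j) + q(-550, 617) = 39 + 1/(-550) = 39 - 1/550 = 21449/550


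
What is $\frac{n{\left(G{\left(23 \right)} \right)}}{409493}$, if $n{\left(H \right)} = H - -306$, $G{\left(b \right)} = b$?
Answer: $\frac{47}{58499} \approx 0.00080343$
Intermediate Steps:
$n{\left(H \right)} = 306 + H$ ($n{\left(H \right)} = H + 306 = 306 + H$)
$\frac{n{\left(G{\left(23 \right)} \right)}}{409493} = \frac{306 + 23}{409493} = 329 \cdot \frac{1}{409493} = \frac{47}{58499}$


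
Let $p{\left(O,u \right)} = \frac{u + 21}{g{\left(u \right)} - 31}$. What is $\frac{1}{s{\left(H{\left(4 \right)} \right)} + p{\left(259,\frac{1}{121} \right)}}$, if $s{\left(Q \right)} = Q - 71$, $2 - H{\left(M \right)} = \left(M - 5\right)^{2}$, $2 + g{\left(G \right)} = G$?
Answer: $- \frac{1996}{140991} \approx -0.014157$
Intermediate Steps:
$g{\left(G \right)} = -2 + G$
$H{\left(M \right)} = 2 - \left(-5 + M\right)^{2}$ ($H{\left(M \right)} = 2 - \left(M - 5\right)^{2} = 2 - \left(-5 + M\right)^{2}$)
$p{\left(O,u \right)} = \frac{21 + u}{-33 + u}$ ($p{\left(O,u \right)} = \frac{u + 21}{\left(-2 + u\right) - 31} = \frac{21 + u}{-33 + u}$)
$s{\left(Q \right)} = -71 + Q$
$\frac{1}{s{\left(H{\left(4 \right)} \right)} + p{\left(259,\frac{1}{121} \right)}} = \frac{1}{\left(-71 + \left(2 - \left(-5 + 4\right)^{2}\right)\right) + \frac{21 + \frac{1}{121}}{-33 + \frac{1}{121}}} = \frac{1}{\left(-71 + \left(2 - \left(-1\right)^{2}\right)\right) + \frac{21 + \frac{1}{121}}{-33 + \frac{1}{121}}} = \frac{1}{\left(-71 + \left(2 - 1\right)\right) + \frac{1}{- \frac{3992}{121}} \cdot \frac{2542}{121}} = \frac{1}{\left(-71 + \left(2 - 1\right)\right) - \frac{1271}{1996}} = \frac{1}{\left(-71 + 1\right) - \frac{1271}{1996}} = \frac{1}{-70 - \frac{1271}{1996}} = \frac{1}{- \frac{140991}{1996}} = - \frac{1996}{140991}$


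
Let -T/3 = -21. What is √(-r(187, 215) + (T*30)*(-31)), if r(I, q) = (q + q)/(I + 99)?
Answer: I*√1198137655/143 ≈ 242.06*I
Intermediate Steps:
T = 63 (T = -3*(-21) = 63)
r(I, q) = 2*q/(99 + I) (r(I, q) = (2*q)/(99 + I) = 2*q/(99 + I))
√(-r(187, 215) + (T*30)*(-31)) = √(-2*215/(99 + 187) + (63*30)*(-31)) = √(-2*215/286 + 1890*(-31)) = √(-2*215/286 - 58590) = √(-1*215/143 - 58590) = √(-215/143 - 58590) = √(-8378585/143) = I*√1198137655/143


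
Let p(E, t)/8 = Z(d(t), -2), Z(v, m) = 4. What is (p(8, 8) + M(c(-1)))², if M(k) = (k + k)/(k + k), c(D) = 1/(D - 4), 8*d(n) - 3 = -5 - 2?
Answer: 1089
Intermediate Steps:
d(n) = -½ (d(n) = 3/8 + (-5 - 2)/8 = 3/8 + (⅛)*(-7) = 3/8 - 7/8 = -½)
p(E, t) = 32 (p(E, t) = 8*4 = 32)
c(D) = 1/(-4 + D)
M(k) = 1 (M(k) = (2*k)/((2*k)) = (2*k)*(1/(2*k)) = 1)
(p(8, 8) + M(c(-1)))² = (32 + 1)² = 33² = 1089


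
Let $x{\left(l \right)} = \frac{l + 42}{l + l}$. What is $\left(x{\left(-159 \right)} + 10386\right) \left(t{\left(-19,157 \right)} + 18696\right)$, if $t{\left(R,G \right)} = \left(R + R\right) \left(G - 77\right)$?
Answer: $\frac{8618275740}{53} \approx 1.6261 \cdot 10^{8}$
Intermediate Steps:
$t{\left(R,G \right)} = 2 R \left(-77 + G\right)$
$x{\left(l \right)} = \frac{42 + l}{2 l}$
$\left(x{\left(-159 \right)} + 10386\right) \left(t{\left(-19,157 \right)} + 18696\right) = \left(\frac{42 - 159}{2 \left(-159\right)} + 10386\right) \left(2 \left(-19\right) \left(-77 + 157\right) + 18696\right) = \left(\frac{1}{2} \left(- \frac{1}{159}\right) \left(-117\right) + 10386\right) \left(2 \left(-19\right) 80 + 18696\right) = \left(\frac{39}{106} + 10386\right) \left(-3040 + 18696\right) = \frac{1100955}{106} \cdot 15656 = \frac{8618275740}{53}$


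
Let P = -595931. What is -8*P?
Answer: 4767448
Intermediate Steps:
-8*P = -8*(-595931) = 4767448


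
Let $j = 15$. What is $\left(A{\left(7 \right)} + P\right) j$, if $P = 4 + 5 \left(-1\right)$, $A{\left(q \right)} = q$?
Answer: $90$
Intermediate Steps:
$P = -1$ ($P = 4 - 5 = -1$)
$\left(A{\left(7 \right)} + P\right) j = \left(7 - 1\right) 15 = 6 \cdot 15 = 90$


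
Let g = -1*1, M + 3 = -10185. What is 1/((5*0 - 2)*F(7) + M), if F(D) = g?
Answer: -1/10186 ≈ -9.8174e-5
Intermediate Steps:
M = -10188 (M = -3 - 10185 = -10188)
g = -1
F(D) = -1
1/((5*0 - 2)*F(7) + M) = 1/((5*0 - 2)*(-1) - 10188) = 1/((0 - 2)*(-1) - 10188) = 1/(-2*(-1) - 10188) = 1/(2 - 10188) = 1/(-10186) = -1/10186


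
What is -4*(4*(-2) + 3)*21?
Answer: 420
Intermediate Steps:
-4*(4*(-2) + 3)*21 = -4*(-8 + 3)*21 = -4*(-5)*21 = 20*21 = 420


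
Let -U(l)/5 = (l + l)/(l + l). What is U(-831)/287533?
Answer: -5/287533 ≈ -1.7389e-5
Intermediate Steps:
U(l) = -5 (U(l) = -5*(l + l)/(l + l) = -5*2*l/(2*l) = -5*2*l*1/(2*l) = -5*1 = -5)
U(-831)/287533 = -5/287533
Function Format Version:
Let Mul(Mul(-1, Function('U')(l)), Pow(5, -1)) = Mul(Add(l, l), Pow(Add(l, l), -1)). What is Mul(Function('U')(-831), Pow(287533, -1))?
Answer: Rational(-5, 287533) ≈ -1.7389e-5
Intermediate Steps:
Function('U')(l) = -5 (Function('U')(l) = Mul(-5, Mul(Add(l, l), Pow(Add(l, l), -1))) = Mul(-5, Mul(Mul(2, l), Pow(Mul(2, l), -1))) = Mul(-5, Mul(Mul(2, l), Mul(Rational(1, 2), Pow(l, -1)))) = Mul(-5, 1) = -5)
Mul(Function('U')(-831), Pow(287533, -1)) = Mul(-5, Pow(287533, -1)) = Mul(-5, Rational(1, 287533)) = Rational(-5, 287533)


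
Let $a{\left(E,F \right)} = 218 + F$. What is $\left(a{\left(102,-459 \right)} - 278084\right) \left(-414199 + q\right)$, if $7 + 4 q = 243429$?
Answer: $\frac{196688659275}{2} \approx 9.8344 \cdot 10^{10}$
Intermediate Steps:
$q = \frac{121711}{2}$ ($q = - \frac{7}{4} + \frac{1}{4} \cdot 243429 = - \frac{7}{4} + \frac{243429}{4} = \frac{121711}{2} \approx 60856.0$)
$\left(a{\left(102,-459 \right)} - 278084\right) \left(-414199 + q\right) = \left(\left(218 - 459\right) - 278084\right) \left(-414199 + \frac{121711}{2}\right) = \left(-241 - 278084\right) \left(- \frac{706687}{2}\right) = \left(-278325\right) \left(- \frac{706687}{2}\right) = \frac{196688659275}{2}$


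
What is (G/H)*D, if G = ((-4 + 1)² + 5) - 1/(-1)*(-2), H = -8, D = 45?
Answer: -135/2 ≈ -67.500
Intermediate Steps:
G = 12 (G = ((-3)² + 5) - 1*(-1)*(-2) = (9 + 5) + 1*(-2) = 14 - 2 = 12)
(G/H)*D = (12/(-8))*45 = (12*(-⅛))*45 = -3/2*45 = -135/2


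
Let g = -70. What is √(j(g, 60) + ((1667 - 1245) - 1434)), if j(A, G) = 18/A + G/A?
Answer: I*√1241065/35 ≈ 31.829*I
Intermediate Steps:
√(j(g, 60) + ((1667 - 1245) - 1434)) = √((18 + 60)/(-70) + ((1667 - 1245) - 1434)) = √(-1/70*78 + (422 - 1434)) = √(-39/35 - 1012) = √(-35459/35) = I*√1241065/35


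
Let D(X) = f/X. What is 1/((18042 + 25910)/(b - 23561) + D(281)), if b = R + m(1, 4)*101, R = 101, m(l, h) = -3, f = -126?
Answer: -6677403/15344650 ≈ -0.43516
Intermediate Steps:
b = -202 (b = 101 - 3*101 = 101 - 303 = -202)
D(X) = -126/X
1/((18042 + 25910)/(b - 23561) + D(281)) = 1/((18042 + 25910)/(-202 - 23561) - 126/281) = 1/(43952/(-23763) - 126*1/281) = 1/(43952*(-1/23763) - 126/281) = 1/(-43952/23763 - 126/281) = 1/(-15344650/6677403) = -6677403/15344650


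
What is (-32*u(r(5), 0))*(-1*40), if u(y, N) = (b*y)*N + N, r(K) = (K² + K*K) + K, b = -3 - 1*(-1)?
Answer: 0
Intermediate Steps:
b = -2 (b = -3 + 1 = -2)
r(K) = K + 2*K² (r(K) = (K² + K²) + K = 2*K² + K = K + 2*K²)
u(y, N) = N - 2*N*y (u(y, N) = (-2*y)*N + N = -2*N*y + N = N - 2*N*y)
(-32*u(r(5), 0))*(-1*40) = (-0*(1 - 10*(1 + 2*5)))*(-1*40) = -0*(1 - 10*(1 + 10))*(-40) = -0*(1 - 10*11)*(-40) = -0*(1 - 2*55)*(-40) = -0*(1 - 110)*(-40) = -0*(-109)*(-40) = -32*0*(-40) = 0*(-40) = 0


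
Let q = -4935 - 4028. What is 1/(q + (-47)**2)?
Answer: -1/6754 ≈ -0.00014806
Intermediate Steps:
q = -8963
1/(q + (-47)**2) = 1/(-8963 + (-47)**2) = 1/(-8963 + 2209) = 1/(-6754) = -1/6754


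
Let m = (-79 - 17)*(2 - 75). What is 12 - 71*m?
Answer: -497556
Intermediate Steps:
m = 7008 (m = -96*(-73) = 7008)
12 - 71*m = 12 - 71*7008 = 12 - 497568 = -497556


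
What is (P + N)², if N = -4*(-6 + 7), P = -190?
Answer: 37636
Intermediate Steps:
N = -4 (N = -4*1 = -4)
(P + N)² = (-190 - 4)² = (-194)² = 37636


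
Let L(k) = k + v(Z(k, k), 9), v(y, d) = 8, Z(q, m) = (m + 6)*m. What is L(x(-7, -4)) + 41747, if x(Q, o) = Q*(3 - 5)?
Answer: 41769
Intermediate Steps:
x(Q, o) = -2*Q (x(Q, o) = Q*(-2) = -2*Q)
Z(q, m) = m*(6 + m) (Z(q, m) = (6 + m)*m = m*(6 + m))
L(k) = 8 + k (L(k) = k + 8 = 8 + k)
L(x(-7, -4)) + 41747 = (8 - 2*(-7)) + 41747 = (8 + 14) + 41747 = 22 + 41747 = 41769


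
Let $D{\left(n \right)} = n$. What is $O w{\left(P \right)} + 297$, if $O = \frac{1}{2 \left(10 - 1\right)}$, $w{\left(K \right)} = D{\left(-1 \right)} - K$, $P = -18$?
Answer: $\frac{5363}{18} \approx 297.94$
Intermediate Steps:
$w{\left(K \right)} = -1 - K$
$O = \frac{1}{18}$ ($O = \frac{1}{2 \cdot 9} = \frac{1}{18} \approx 0.055556$)
$O w{\left(P \right)} + 297 = \frac{-1 - -18}{18} + 297 = \frac{-1 + 18}{18} + 297 = \frac{1}{18} \cdot 17 + 297 = \frac{17}{18} + 297 = \frac{5363}{18}$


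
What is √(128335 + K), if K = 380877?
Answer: 2*√127303 ≈ 713.59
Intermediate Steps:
√(128335 + K) = √(128335 + 380877) = √509212 = 2*√127303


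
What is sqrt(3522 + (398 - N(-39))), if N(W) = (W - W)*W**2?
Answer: 28*sqrt(5) ≈ 62.610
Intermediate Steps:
N(W) = 0 (N(W) = 0*W**2 = 0)
sqrt(3522 + (398 - N(-39))) = sqrt(3522 + (398 - 1*0)) = sqrt(3522 + (398 + 0)) = sqrt(3522 + 398) = sqrt(3920) = 28*sqrt(5)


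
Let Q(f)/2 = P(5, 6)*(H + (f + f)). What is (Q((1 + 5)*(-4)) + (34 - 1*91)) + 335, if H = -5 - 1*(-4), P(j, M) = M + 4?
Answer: -702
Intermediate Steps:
P(j, M) = 4 + M
H = -1 (H = -5 + 4 = -1)
Q(f) = -20 + 40*f (Q(f) = 2*((4 + 6)*(-1 + (f + f))) = 2*(10*(-1 + 2*f)) = 2*(-10 + 20*f) = -20 + 40*f)
(Q((1 + 5)*(-4)) + (34 - 1*91)) + 335 = ((-20 + 40*((1 + 5)*(-4))) + (34 - 1*91)) + 335 = ((-20 + 40*(6*(-4))) + (34 - 91)) + 335 = ((-20 + 40*(-24)) - 57) + 335 = ((-20 - 960) - 57) + 335 = (-980 - 57) + 335 = -1037 + 335 = -702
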